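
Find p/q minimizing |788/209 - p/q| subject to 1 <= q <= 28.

49/13

Expand x = 788/209 as a continued fraction with the Euclidean algorithm:
  788 = 3*209 + 161, so a_0 = 3.
  209 = 1*161 + 48, so a_1 = 1.
  161 = 3*48 + 17, so a_2 = 3.
  48 = 2*17 + 14, so a_3 = 2.
  17 = 1*14 + 3, so a_4 = 1.
  14 = 4*3 + 2, so a_5 = 4.
  3 = 1*2 + 1, so a_6 = 1.
  2 = 2*1 + 0, so a_7 = 2.
so x = [3; 1, 3, 2, 1, 4, 1, 2].
Convergents (p_i = a_i*p_{i-1} + p_{i-2}, q_i = a_i*q_{i-1} + q_{i-2} with p_{-2}=0, p_{-1}=1, q_{-2}=1, q_{-1}=0), until the denominator exceeds 28:
  i=0: a_0=3, p_0 = 3*1 + 0 = 3, q_0 = 3*0 + 1 = 1.
  i=1: a_1=1, p_1 = 1*3 + 1 = 4, q_1 = 1*1 + 0 = 1.
  i=2: a_2=3, p_2 = 3*4 + 3 = 15, q_2 = 3*1 + 1 = 4.
  i=3: a_3=2, p_3 = 2*15 + 4 = 34, q_3 = 2*4 + 1 = 9.
  i=4: a_4=1, p_4 = 1*34 + 15 = 49, q_4 = 1*9 + 4 = 13.
  i=5: a_5=4, p_5 = 4*49 + 34 = 230, q_5 = 4*13 + 9 = 61.
q_5 = 61 > 28, so the last convergent with denominator <= 28 is p_4/q_4 = 49/13.
The closest fraction with denominator <= 28 is either p_4/q_4 or the intermediate fraction (k*p_4 + p_3)/(k*q_4 + q_3) with the largest k >= 1 whose denominator stays <= 28; these approach x as k grows, and every other convergent or intermediate fraction in range is farther away.
Largest k: floor((28 - q_3)/q_4) = floor((28 - 9)/13) = 1.
That gives (1*49 + 34)/(1*13 + 9) = 83/22.
Compare the errors: |x - 49/13| = |788*13 - 49*209|/(209*13) = 3/2717, and |x - 83/22| = |788*22 - 83*209|/(209*22) = 11/4598.
Cross-multiplying, 3*4598 = 13794 < 29887 = 11*2717, so 3/2717 is smaller: the convergent 49/13 is closer to x than 83/22.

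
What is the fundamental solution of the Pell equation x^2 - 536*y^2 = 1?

First expand sqrt(536) as a continued fraction. With x_i = (sqrt(536) + m_i)/d_i and (m_0, d_0) = (0, 1): a_0 = floor(sqrt(536)) = 23, since 23^2 = 529 <= 536 < 576 = 24^2.
Iterate m_{i+1} = d_i*a_i - m_i, d_{i+1} = (536 - m_{i+1}^2)/d_i, a_{i+1} = floor((a_0 + m_{i+1})/d_{i+1}):
  m_1 = 1*23 - 0 = 23, d_1 = (536 - 23^2)/1 = 7/1 = 7, a_1 = floor((23 + 23)/7) = 6.
  m_2 = 7*6 - 23 = 19, d_2 = (536 - 19^2)/7 = 175/7 = 25, a_2 = floor((23 + 19)/25) = 1.
  m_3 = 25*1 - 19 = 6, d_3 = (536 - 6^2)/25 = 500/25 = 20, a_3 = floor((23 + 6)/20) = 1.
  m_4 = 20*1 - 6 = 14, d_4 = (536 - 14^2)/20 = 340/20 = 17, a_4 = floor((23 + 14)/17) = 2.
  m_5 = 17*2 - 14 = 20, d_5 = (536 - 20^2)/17 = 136/17 = 8, a_5 = floor((23 + 20)/8) = 5.
  m_6 = 8*5 - 20 = 20, d_6 = (536 - 20^2)/8 = 136/8 = 17, a_6 = floor((23 + 20)/17) = 2.
  m_7 = 17*2 - 20 = 14, d_7 = (536 - 14^2)/17 = 340/17 = 20, a_7 = floor((23 + 14)/20) = 1.
  m_8 = 20*1 - 14 = 6, d_8 = (536 - 6^2)/20 = 500/20 = 25, a_8 = floor((23 + 6)/25) = 1.
  m_9 = 25*1 - 6 = 19, d_9 = (536 - 19^2)/25 = 175/25 = 7, a_9 = floor((23 + 19)/7) = 6.
  m_10 = 7*6 - 19 = 23, d_10 = (536 - 23^2)/7 = 7/7 = 1, a_10 = floor((23 + 23)/1) = 46.
  m_11 = 1*46 - 23 = 23, d_11 = (536 - 23^2)/1 = 7/1 = 7: (m_11, d_11) = (m_1, d_1) = (23, 7), so from here the quotients repeat a_1, ..., a_10; the period length is 10.
So sqrt(536) = [23; (6, 1, 1, 2, 5, 2, 1, 1, 6, 46)] with period length k = 10.
k is even, so the fundamental solution of x^2 - 536y^2 = 1 is (p_{k-1}, q_{k-1}) = (p_9, q_9); compute convergents through index 9.
Convergents (p_i = a_i*p_{i-1} + p_{i-2}, q_i = a_i*q_{i-1} + q_{i-2} with p_{-2}=0, p_{-1}=1, q_{-2}=1, q_{-1}=0):
  i=0: a_0=23, p_0 = 23*1 + 0 = 23, q_0 = 23*0 + 1 = 1.
  i=1: a_1=6, p_1 = 6*23 + 1 = 139, q_1 = 6*1 + 0 = 6.
  i=2: a_2=1, p_2 = 1*139 + 23 = 162, q_2 = 1*6 + 1 = 7.
  i=3: a_3=1, p_3 = 1*162 + 139 = 301, q_3 = 1*7 + 6 = 13.
  i=4: a_4=2, p_4 = 2*301 + 162 = 764, q_4 = 2*13 + 7 = 33.
  i=5: a_5=5, p_5 = 5*764 + 301 = 4121, q_5 = 5*33 + 13 = 178.
  i=6: a_6=2, p_6 = 2*4121 + 764 = 9006, q_6 = 2*178 + 33 = 389.
  i=7: a_7=1, p_7 = 1*9006 + 4121 = 13127, q_7 = 1*389 + 178 = 567.
  i=8: a_8=1, p_8 = 1*13127 + 9006 = 22133, q_8 = 1*567 + 389 = 956.
  i=9: a_9=6, p_9 = 6*22133 + 13127 = 145925, q_9 = 6*956 + 567 = 6303.
Check: 145925^2 - 536*6303^2 = 21294105625 - 21294105624 = 1, so (x, y) = (145925, 6303) solves the equation, and by the theorem it is the least positive solution.

(x, y) = (145925, 6303)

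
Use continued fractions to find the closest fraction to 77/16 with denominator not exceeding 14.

53/11

Expand x = 77/16 as a continued fraction with the Euclidean algorithm:
  77 = 4*16 + 13, so a_0 = 4.
  16 = 1*13 + 3, so a_1 = 1.
  13 = 4*3 + 1, so a_2 = 4.
  3 = 3*1 + 0, so a_3 = 3.
so x = [4; 1, 4, 3].
Convergents (p_i = a_i*p_{i-1} + p_{i-2}, q_i = a_i*q_{i-1} + q_{i-2} with p_{-2}=0, p_{-1}=1, q_{-2}=1, q_{-1}=0), until the denominator exceeds 14:
  i=0: a_0=4, p_0 = 4*1 + 0 = 4, q_0 = 4*0 + 1 = 1.
  i=1: a_1=1, p_1 = 1*4 + 1 = 5, q_1 = 1*1 + 0 = 1.
  i=2: a_2=4, p_2 = 4*5 + 4 = 24, q_2 = 4*1 + 1 = 5.
  i=3: a_3=3, p_3 = 3*24 + 5 = 77, q_3 = 3*5 + 1 = 16.
q_3 = 16 > 14, so the last convergent with denominator <= 14 is p_2/q_2 = 24/5.
The closest fraction with denominator <= 14 is either p_2/q_2 or the intermediate fraction (k*p_2 + p_1)/(k*q_2 + q_1) with the largest k >= 1 whose denominator stays <= 14; these approach x as k grows, and every other convergent or intermediate fraction in range is farther away.
Largest k: floor((14 - q_1)/q_2) = floor((14 - 1)/5) = 2.
That gives (2*24 + 5)/(2*5 + 1) = 53/11.
Compare the errors: |x - 24/5| = |77*5 - 24*16|/(16*5) = 1/80, and |x - 53/11| = |77*11 - 53*16|/(16*11) = 1/176.
Cross-multiplying, 1*80 = 80 < 176 = 1*176, so 1/176 is smaller: the intermediate fraction 53/11 is closer to x than 24/5.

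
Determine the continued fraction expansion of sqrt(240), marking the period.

[15; (2, 30)]

Write x_i = (sqrt(240) + m_i)/d_i with (m_0, d_0) = (0, 1). a_0 = floor(sqrt(240)) = 15, since 15^2 = 225 <= 240 < 256 = 16^2.
Iterate m_{i+1} = d_i*a_i - m_i, d_{i+1} = (240 - m_{i+1}^2)/d_i, a_{i+1} = floor((a_0 + m_{i+1})/d_{i+1}):
  m_1 = 1*15 - 0 = 15, d_1 = (240 - 15^2)/1 = 15/1 = 15, a_1 = floor((15 + 15)/15) = 2.
  m_2 = 15*2 - 15 = 15, d_2 = (240 - 15^2)/15 = 15/15 = 1, a_2 = floor((15 + 15)/1) = 30.
  m_3 = 1*30 - 15 = 15, d_3 = (240 - 15^2)/1 = 15/1 = 15: (m_3, d_3) = (m_1, d_1) = (15, 15), so from here the quotients repeat a_1, a_2; the period length is 2.
Hence the expansion of sqrt(240) is a_0 = 15 followed by the repeating block 2, 30 (period 2).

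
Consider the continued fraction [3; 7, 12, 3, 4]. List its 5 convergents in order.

3/1, 22/7, 267/85, 823/262, 3559/1133

Using the convergent recurrence p_i = a_i*p_{i-1} + p_{i-2}, q_i = a_i*q_{i-1} + q_{i-2} with p_{-2}=0, p_{-1}=1, q_{-2}=1, q_{-1}=0:
  i=0: a_0=3, p_0 = 3*1 + 0 = 3, q_0 = 3*0 + 1 = 1.
  i=1: a_1=7, p_1 = 7*3 + 1 = 22, q_1 = 7*1 + 0 = 7.
  i=2: a_2=12, p_2 = 12*22 + 3 = 267, q_2 = 12*7 + 1 = 85.
  i=3: a_3=3, p_3 = 3*267 + 22 = 823, q_3 = 3*85 + 7 = 262.
  i=4: a_4=4, p_4 = 4*823 + 267 = 3559, q_4 = 4*262 + 85 = 1133.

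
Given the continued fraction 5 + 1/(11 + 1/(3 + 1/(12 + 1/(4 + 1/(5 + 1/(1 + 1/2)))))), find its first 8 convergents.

5/1, 56/11, 173/34, 2132/419, 8701/1710, 45637/8969, 54338/10679, 154313/30327

Using the convergent recurrence p_i = a_i*p_{i-1} + p_{i-2}, q_i = a_i*q_{i-1} + q_{i-2} with p_{-2}=0, p_{-1}=1, q_{-2}=1, q_{-1}=0:
  i=0: a_0=5, p_0 = 5*1 + 0 = 5, q_0 = 5*0 + 1 = 1.
  i=1: a_1=11, p_1 = 11*5 + 1 = 56, q_1 = 11*1 + 0 = 11.
  i=2: a_2=3, p_2 = 3*56 + 5 = 173, q_2 = 3*11 + 1 = 34.
  i=3: a_3=12, p_3 = 12*173 + 56 = 2132, q_3 = 12*34 + 11 = 419.
  i=4: a_4=4, p_4 = 4*2132 + 173 = 8701, q_4 = 4*419 + 34 = 1710.
  i=5: a_5=5, p_5 = 5*8701 + 2132 = 45637, q_5 = 5*1710 + 419 = 8969.
  i=6: a_6=1, p_6 = 1*45637 + 8701 = 54338, q_6 = 1*8969 + 1710 = 10679.
  i=7: a_7=2, p_7 = 2*54338 + 45637 = 154313, q_7 = 2*10679 + 8969 = 30327.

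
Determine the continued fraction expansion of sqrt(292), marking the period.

Write x_i = (sqrt(292) + m_i)/d_i with (m_0, d_0) = (0, 1). a_0 = floor(sqrt(292)) = 17, since 17^2 = 289 <= 292 < 324 = 18^2.
Iterate m_{i+1} = d_i*a_i - m_i, d_{i+1} = (292 - m_{i+1}^2)/d_i, a_{i+1} = floor((a_0 + m_{i+1})/d_{i+1}):
  m_1 = 1*17 - 0 = 17, d_1 = (292 - 17^2)/1 = 3/1 = 3, a_1 = floor((17 + 17)/3) = 11.
  m_2 = 3*11 - 17 = 16, d_2 = (292 - 16^2)/3 = 36/3 = 12, a_2 = floor((17 + 16)/12) = 2.
  m_3 = 12*2 - 16 = 8, d_3 = (292 - 8^2)/12 = 228/12 = 19, a_3 = floor((17 + 8)/19) = 1.
  m_4 = 19*1 - 8 = 11, d_4 = (292 - 11^2)/19 = 171/19 = 9, a_4 = floor((17 + 11)/9) = 3.
  m_5 = 9*3 - 11 = 16, d_5 = (292 - 16^2)/9 = 36/9 = 4, a_5 = floor((17 + 16)/4) = 8.
  m_6 = 4*8 - 16 = 16, d_6 = (292 - 16^2)/4 = 36/4 = 9, a_6 = floor((17 + 16)/9) = 3.
  m_7 = 9*3 - 16 = 11, d_7 = (292 - 11^2)/9 = 171/9 = 19, a_7 = floor((17 + 11)/19) = 1.
  m_8 = 19*1 - 11 = 8, d_8 = (292 - 8^2)/19 = 228/19 = 12, a_8 = floor((17 + 8)/12) = 2.
  m_9 = 12*2 - 8 = 16, d_9 = (292 - 16^2)/12 = 36/12 = 3, a_9 = floor((17 + 16)/3) = 11.
  m_10 = 3*11 - 16 = 17, d_10 = (292 - 17^2)/3 = 3/3 = 1, a_10 = floor((17 + 17)/1) = 34.
  m_11 = 1*34 - 17 = 17, d_11 = (292 - 17^2)/1 = 3/1 = 3: (m_11, d_11) = (m_1, d_1) = (17, 3), so from here the quotients repeat a_1, ..., a_10; the period length is 10.
Hence the expansion of sqrt(292) is a_0 = 17 followed by the repeating block 11, 2, 1, 3, 8, 3, 1, 2, 11, 34 (period 10).

[17; (11, 2, 1, 3, 8, 3, 1, 2, 11, 34)]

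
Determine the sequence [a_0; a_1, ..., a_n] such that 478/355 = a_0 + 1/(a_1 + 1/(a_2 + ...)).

Run the Euclidean algorithm on 478 and 355; the successive quotients are the partial quotients a_0, a_1, ... (each step inverts the fractional part left over by the previous one):
  478 = 1*355 + 123, so a_0 = 1.
  355 = 2*123 + 109, so a_1 = 2.
  123 = 1*109 + 14, so a_2 = 1.
  109 = 7*14 + 11, so a_3 = 7.
  14 = 1*11 + 3, so a_4 = 1.
  11 = 3*3 + 2, so a_5 = 3.
  3 = 1*2 + 1, so a_6 = 1.
  2 = 2*1 + 0, so a_7 = 2.
The remainder reaches 0 after 8 divisions, so the expansion has 8 partial quotients, read off in order.

[1; 2, 1, 7, 1, 3, 1, 2]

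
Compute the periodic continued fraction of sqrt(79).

[8; (1, 7, 1, 16)]

Write x_i = (sqrt(79) + m_i)/d_i with (m_0, d_0) = (0, 1). a_0 = floor(sqrt(79)) = 8, since 8^2 = 64 <= 79 < 81 = 9^2.
Iterate m_{i+1} = d_i*a_i - m_i, d_{i+1} = (79 - m_{i+1}^2)/d_i, a_{i+1} = floor((a_0 + m_{i+1})/d_{i+1}):
  m_1 = 1*8 - 0 = 8, d_1 = (79 - 8^2)/1 = 15/1 = 15, a_1 = floor((8 + 8)/15) = 1.
  m_2 = 15*1 - 8 = 7, d_2 = (79 - 7^2)/15 = 30/15 = 2, a_2 = floor((8 + 7)/2) = 7.
  m_3 = 2*7 - 7 = 7, d_3 = (79 - 7^2)/2 = 30/2 = 15, a_3 = floor((8 + 7)/15) = 1.
  m_4 = 15*1 - 7 = 8, d_4 = (79 - 8^2)/15 = 15/15 = 1, a_4 = floor((8 + 8)/1) = 16.
  m_5 = 1*16 - 8 = 8, d_5 = (79 - 8^2)/1 = 15/1 = 15: (m_5, d_5) = (m_1, d_1) = (8, 15), so from here the quotients repeat a_1, ..., a_4; the period length is 4.
Hence the expansion of sqrt(79) is a_0 = 8 followed by the repeating block 1, 7, 1, 16 (period 4).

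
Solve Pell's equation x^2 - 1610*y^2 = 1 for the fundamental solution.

First expand sqrt(1610) as a continued fraction. With x_i = (sqrt(1610) + m_i)/d_i and (m_0, d_0) = (0, 1): a_0 = floor(sqrt(1610)) = 40, since 40^2 = 1600 <= 1610 < 1681 = 41^2.
Iterate m_{i+1} = d_i*a_i - m_i, d_{i+1} = (1610 - m_{i+1}^2)/d_i, a_{i+1} = floor((a_0 + m_{i+1})/d_{i+1}):
  m_1 = 1*40 - 0 = 40, d_1 = (1610 - 40^2)/1 = 10/1 = 10, a_1 = floor((40 + 40)/10) = 8.
  m_2 = 10*8 - 40 = 40, d_2 = (1610 - 40^2)/10 = 10/10 = 1, a_2 = floor((40 + 40)/1) = 80.
  m_3 = 1*80 - 40 = 40, d_3 = (1610 - 40^2)/1 = 10/1 = 10: (m_3, d_3) = (m_1, d_1) = (40, 10), so from here the quotients repeat a_1, a_2; the period length is 2.
So sqrt(1610) = [40; (8, 80)] with period length k = 2.
k is even, so the fundamental solution of x^2 - 1610y^2 = 1 is (p_{k-1}, q_{k-1}) = (p_1, q_1); compute convergents through index 1.
Convergents (p_i = a_i*p_{i-1} + p_{i-2}, q_i = a_i*q_{i-1} + q_{i-2} with p_{-2}=0, p_{-1}=1, q_{-2}=1, q_{-1}=0):
  i=0: a_0=40, p_0 = 40*1 + 0 = 40, q_0 = 40*0 + 1 = 1.
  i=1: a_1=8, p_1 = 8*40 + 1 = 321, q_1 = 8*1 + 0 = 8.
Check: 321^2 - 1610*8^2 = 103041 - 103040 = 1, so (x, y) = (321, 8) solves the equation, and by the theorem it is the least positive solution.

(x, y) = (321, 8)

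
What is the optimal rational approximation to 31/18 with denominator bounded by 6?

Expand x = 31/18 as a continued fraction with the Euclidean algorithm:
  31 = 1*18 + 13, so a_0 = 1.
  18 = 1*13 + 5, so a_1 = 1.
  13 = 2*5 + 3, so a_2 = 2.
  5 = 1*3 + 2, so a_3 = 1.
  3 = 1*2 + 1, so a_4 = 1.
  2 = 2*1 + 0, so a_5 = 2.
so x = [1; 1, 2, 1, 1, 2].
Convergents (p_i = a_i*p_{i-1} + p_{i-2}, q_i = a_i*q_{i-1} + q_{i-2} with p_{-2}=0, p_{-1}=1, q_{-2}=1, q_{-1}=0), until the denominator exceeds 6:
  i=0: a_0=1, p_0 = 1*1 + 0 = 1, q_0 = 1*0 + 1 = 1.
  i=1: a_1=1, p_1 = 1*1 + 1 = 2, q_1 = 1*1 + 0 = 1.
  i=2: a_2=2, p_2 = 2*2 + 1 = 5, q_2 = 2*1 + 1 = 3.
  i=3: a_3=1, p_3 = 1*5 + 2 = 7, q_3 = 1*3 + 1 = 4.
  i=4: a_4=1, p_4 = 1*7 + 5 = 12, q_4 = 1*4 + 3 = 7.
q_4 = 7 > 6, so the last convergent with denominator <= 6 is p_3/q_3 = 7/4.
The closest fraction with denominator <= 6 is either p_3/q_3 or the intermediate fraction (k*p_3 + p_2)/(k*q_3 + q_2) with the largest k >= 1 whose denominator stays <= 6; these approach x as k grows, and every other convergent or intermediate fraction in range is farther away.
Largest k: floor((6 - q_2)/q_3) = floor((6 - 3)/4) = 0.
Since k = 0, no intermediate fraction beyond p_3/q_3 has denominator <= 6, so the convergent 7/4 is the closest (its error is |31*4 - 7*18|/(18*4) = 2/72).

7/4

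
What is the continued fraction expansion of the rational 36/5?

Run the Euclidean algorithm on 36 and 5; the successive quotients are the partial quotients a_0, a_1, ... (each step inverts the fractional part left over by the previous one):
  36 = 7*5 + 1, so a_0 = 7.
  5 = 5*1 + 0, so a_1 = 5.
The remainder reaches 0 after 2 divisions, so the expansion has 2 partial quotients, read off in order.

[7; 5]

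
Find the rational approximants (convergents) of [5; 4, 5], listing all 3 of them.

5/1, 21/4, 110/21

Using the convergent recurrence p_i = a_i*p_{i-1} + p_{i-2}, q_i = a_i*q_{i-1} + q_{i-2} with p_{-2}=0, p_{-1}=1, q_{-2}=1, q_{-1}=0:
  i=0: a_0=5, p_0 = 5*1 + 0 = 5, q_0 = 5*0 + 1 = 1.
  i=1: a_1=4, p_1 = 4*5 + 1 = 21, q_1 = 4*1 + 0 = 4.
  i=2: a_2=5, p_2 = 5*21 + 5 = 110, q_2 = 5*4 + 1 = 21.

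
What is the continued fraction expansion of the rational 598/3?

[199; 3]

Run the Euclidean algorithm on 598 and 3; the successive quotients are the partial quotients a_0, a_1, ... (each step inverts the fractional part left over by the previous one):
  598 = 199*3 + 1, so a_0 = 199.
  3 = 3*1 + 0, so a_1 = 3.
The remainder reaches 0 after 2 divisions, so the expansion has 2 partial quotients, read off in order.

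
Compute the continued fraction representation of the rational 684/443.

[1; 1, 1, 5, 5, 1, 1, 3]

Run the Euclidean algorithm on 684 and 443; the successive quotients are the partial quotients a_0, a_1, ... (each step inverts the fractional part left over by the previous one):
  684 = 1*443 + 241, so a_0 = 1.
  443 = 1*241 + 202, so a_1 = 1.
  241 = 1*202 + 39, so a_2 = 1.
  202 = 5*39 + 7, so a_3 = 5.
  39 = 5*7 + 4, so a_4 = 5.
  7 = 1*4 + 3, so a_5 = 1.
  4 = 1*3 + 1, so a_6 = 1.
  3 = 3*1 + 0, so a_7 = 3.
The remainder reaches 0 after 8 divisions, so the expansion has 8 partial quotients, read off in order.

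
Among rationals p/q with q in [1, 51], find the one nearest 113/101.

Expand x = 113/101 as a continued fraction with the Euclidean algorithm:
  113 = 1*101 + 12, so a_0 = 1.
  101 = 8*12 + 5, so a_1 = 8.
  12 = 2*5 + 2, so a_2 = 2.
  5 = 2*2 + 1, so a_3 = 2.
  2 = 2*1 + 0, so a_4 = 2.
so x = [1; 8, 2, 2, 2].
Convergents (p_i = a_i*p_{i-1} + p_{i-2}, q_i = a_i*q_{i-1} + q_{i-2} with p_{-2}=0, p_{-1}=1, q_{-2}=1, q_{-1}=0), until the denominator exceeds 51:
  i=0: a_0=1, p_0 = 1*1 + 0 = 1, q_0 = 1*0 + 1 = 1.
  i=1: a_1=8, p_1 = 8*1 + 1 = 9, q_1 = 8*1 + 0 = 8.
  i=2: a_2=2, p_2 = 2*9 + 1 = 19, q_2 = 2*8 + 1 = 17.
  i=3: a_3=2, p_3 = 2*19 + 9 = 47, q_3 = 2*17 + 8 = 42.
  i=4: a_4=2, p_4 = 2*47 + 19 = 113, q_4 = 2*42 + 17 = 101.
q_4 = 101 > 51, so the last convergent with denominator <= 51 is p_3/q_3 = 47/42.
The closest fraction with denominator <= 51 is either p_3/q_3 or the intermediate fraction (k*p_3 + p_2)/(k*q_3 + q_2) with the largest k >= 1 whose denominator stays <= 51; these approach x as k grows, and every other convergent or intermediate fraction in range is farther away.
Largest k: floor((51 - q_2)/q_3) = floor((51 - 17)/42) = 0.
Since k = 0, no intermediate fraction beyond p_3/q_3 has denominator <= 51, so the convergent 47/42 is the closest (its error is |113*42 - 47*101|/(101*42) = 1/4242).

47/42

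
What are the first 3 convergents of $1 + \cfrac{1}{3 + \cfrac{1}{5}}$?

1/1, 4/3, 21/16

Using the convergent recurrence p_i = a_i*p_{i-1} + p_{i-2}, q_i = a_i*q_{i-1} + q_{i-2} with p_{-2}=0, p_{-1}=1, q_{-2}=1, q_{-1}=0:
  i=0: a_0=1, p_0 = 1*1 + 0 = 1, q_0 = 1*0 + 1 = 1.
  i=1: a_1=3, p_1 = 3*1 + 1 = 4, q_1 = 3*1 + 0 = 3.
  i=2: a_2=5, p_2 = 5*4 + 1 = 21, q_2 = 5*3 + 1 = 16.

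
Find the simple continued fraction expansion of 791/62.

Run the Euclidean algorithm on 791 and 62; the successive quotients are the partial quotients a_0, a_1, ... (each step inverts the fractional part left over by the previous one):
  791 = 12*62 + 47, so a_0 = 12.
  62 = 1*47 + 15, so a_1 = 1.
  47 = 3*15 + 2, so a_2 = 3.
  15 = 7*2 + 1, so a_3 = 7.
  2 = 2*1 + 0, so a_4 = 2.
The remainder reaches 0 after 5 divisions, so the expansion has 5 partial quotients, read off in order.

[12; 1, 3, 7, 2]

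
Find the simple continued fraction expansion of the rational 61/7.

[8; 1, 2, 2]

Run the Euclidean algorithm on 61 and 7; the successive quotients are the partial quotients a_0, a_1, ... (each step inverts the fractional part left over by the previous one):
  61 = 8*7 + 5, so a_0 = 8.
  7 = 1*5 + 2, so a_1 = 1.
  5 = 2*2 + 1, so a_2 = 2.
  2 = 2*1 + 0, so a_3 = 2.
The remainder reaches 0 after 4 divisions, so the expansion has 4 partial quotients, read off in order.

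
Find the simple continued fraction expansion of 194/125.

Run the Euclidean algorithm on 194 and 125; the successive quotients are the partial quotients a_0, a_1, ... (each step inverts the fractional part left over by the previous one):
  194 = 1*125 + 69, so a_0 = 1.
  125 = 1*69 + 56, so a_1 = 1.
  69 = 1*56 + 13, so a_2 = 1.
  56 = 4*13 + 4, so a_3 = 4.
  13 = 3*4 + 1, so a_4 = 3.
  4 = 4*1 + 0, so a_5 = 4.
The remainder reaches 0 after 6 divisions, so the expansion has 6 partial quotients, read off in order.

[1; 1, 1, 4, 3, 4]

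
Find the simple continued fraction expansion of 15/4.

Run the Euclidean algorithm on 15 and 4; the successive quotients are the partial quotients a_0, a_1, ... (each step inverts the fractional part left over by the previous one):
  15 = 3*4 + 3, so a_0 = 3.
  4 = 1*3 + 1, so a_1 = 1.
  3 = 3*1 + 0, so a_2 = 3.
The remainder reaches 0 after 3 divisions, so the expansion has 3 partial quotients, read off in order.

[3; 1, 3]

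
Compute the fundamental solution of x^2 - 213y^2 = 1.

(x, y) = (194399, 13320)

First expand sqrt(213) as a continued fraction. With x_i = (sqrt(213) + m_i)/d_i and (m_0, d_0) = (0, 1): a_0 = floor(sqrt(213)) = 14, since 14^2 = 196 <= 213 < 225 = 15^2.
Iterate m_{i+1} = d_i*a_i - m_i, d_{i+1} = (213 - m_{i+1}^2)/d_i, a_{i+1} = floor((a_0 + m_{i+1})/d_{i+1}):
  m_1 = 1*14 - 0 = 14, d_1 = (213 - 14^2)/1 = 17/1 = 17, a_1 = floor((14 + 14)/17) = 1.
  m_2 = 17*1 - 14 = 3, d_2 = (213 - 3^2)/17 = 204/17 = 12, a_2 = floor((14 + 3)/12) = 1.
  m_3 = 12*1 - 3 = 9, d_3 = (213 - 9^2)/12 = 132/12 = 11, a_3 = floor((14 + 9)/11) = 2.
  m_4 = 11*2 - 9 = 13, d_4 = (213 - 13^2)/11 = 44/11 = 4, a_4 = floor((14 + 13)/4) = 6.
  m_5 = 4*6 - 13 = 11, d_5 = (213 - 11^2)/4 = 92/4 = 23, a_5 = floor((14 + 11)/23) = 1.
  m_6 = 23*1 - 11 = 12, d_6 = (213 - 12^2)/23 = 69/23 = 3, a_6 = floor((14 + 12)/3) = 8.
  m_7 = 3*8 - 12 = 12, d_7 = (213 - 12^2)/3 = 69/3 = 23, a_7 = floor((14 + 12)/23) = 1.
  m_8 = 23*1 - 12 = 11, d_8 = (213 - 11^2)/23 = 92/23 = 4, a_8 = floor((14 + 11)/4) = 6.
  m_9 = 4*6 - 11 = 13, d_9 = (213 - 13^2)/4 = 44/4 = 11, a_9 = floor((14 + 13)/11) = 2.
  m_10 = 11*2 - 13 = 9, d_10 = (213 - 9^2)/11 = 132/11 = 12, a_10 = floor((14 + 9)/12) = 1.
  m_11 = 12*1 - 9 = 3, d_11 = (213 - 3^2)/12 = 204/12 = 17, a_11 = floor((14 + 3)/17) = 1.
  m_12 = 17*1 - 3 = 14, d_12 = (213 - 14^2)/17 = 17/17 = 1, a_12 = floor((14 + 14)/1) = 28.
  m_13 = 1*28 - 14 = 14, d_13 = (213 - 14^2)/1 = 17/1 = 17: (m_13, d_13) = (m_1, d_1) = (14, 17), so from here the quotients repeat a_1, ..., a_12; the period length is 12.
So sqrt(213) = [14; (1, 1, 2, 6, 1, 8, 1, 6, 2, 1, 1, 28)] with period length k = 12.
k is even, so the fundamental solution of x^2 - 213y^2 = 1 is (p_{k-1}, q_{k-1}) = (p_11, q_11); compute convergents through index 11.
Convergents (p_i = a_i*p_{i-1} + p_{i-2}, q_i = a_i*q_{i-1} + q_{i-2} with p_{-2}=0, p_{-1}=1, q_{-2}=1, q_{-1}=0):
  i=0: a_0=14, p_0 = 14*1 + 0 = 14, q_0 = 14*0 + 1 = 1.
  i=1: a_1=1, p_1 = 1*14 + 1 = 15, q_1 = 1*1 + 0 = 1.
  i=2: a_2=1, p_2 = 1*15 + 14 = 29, q_2 = 1*1 + 1 = 2.
  i=3: a_3=2, p_3 = 2*29 + 15 = 73, q_3 = 2*2 + 1 = 5.
  i=4: a_4=6, p_4 = 6*73 + 29 = 467, q_4 = 6*5 + 2 = 32.
  i=5: a_5=1, p_5 = 1*467 + 73 = 540, q_5 = 1*32 + 5 = 37.
  i=6: a_6=8, p_6 = 8*540 + 467 = 4787, q_6 = 8*37 + 32 = 328.
  i=7: a_7=1, p_7 = 1*4787 + 540 = 5327, q_7 = 1*328 + 37 = 365.
  i=8: a_8=6, p_8 = 6*5327 + 4787 = 36749, q_8 = 6*365 + 328 = 2518.
  i=9: a_9=2, p_9 = 2*36749 + 5327 = 78825, q_9 = 2*2518 + 365 = 5401.
  i=10: a_10=1, p_10 = 1*78825 + 36749 = 115574, q_10 = 1*5401 + 2518 = 7919.
  i=11: a_11=1, p_11 = 1*115574 + 78825 = 194399, q_11 = 1*7919 + 5401 = 13320.
Check: 194399^2 - 213*13320^2 = 37790971201 - 37790971200 = 1, so (x, y) = (194399, 13320) solves the equation, and by the theorem it is the least positive solution.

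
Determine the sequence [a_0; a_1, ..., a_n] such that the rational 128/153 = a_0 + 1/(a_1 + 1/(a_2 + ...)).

Run the Euclidean algorithm on 128 and 153; the successive quotients are the partial quotients a_0, a_1, ... (each step inverts the fractional part left over by the previous one):
  128 = 0*153 + 128, so a_0 = 0.
  153 = 1*128 + 25, so a_1 = 1.
  128 = 5*25 + 3, so a_2 = 5.
  25 = 8*3 + 1, so a_3 = 8.
  3 = 3*1 + 0, so a_4 = 3.
The remainder reaches 0 after 5 divisions, so the expansion has 5 partial quotients, read off in order.

[0; 1, 5, 8, 3]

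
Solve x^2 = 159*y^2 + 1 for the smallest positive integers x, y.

(x, y) = (1324, 105)

First expand sqrt(159) as a continued fraction. With x_i = (sqrt(159) + m_i)/d_i and (m_0, d_0) = (0, 1): a_0 = floor(sqrt(159)) = 12, since 12^2 = 144 <= 159 < 169 = 13^2.
Iterate m_{i+1} = d_i*a_i - m_i, d_{i+1} = (159 - m_{i+1}^2)/d_i, a_{i+1} = floor((a_0 + m_{i+1})/d_{i+1}):
  m_1 = 1*12 - 0 = 12, d_1 = (159 - 12^2)/1 = 15/1 = 15, a_1 = floor((12 + 12)/15) = 1.
  m_2 = 15*1 - 12 = 3, d_2 = (159 - 3^2)/15 = 150/15 = 10, a_2 = floor((12 + 3)/10) = 1.
  m_3 = 10*1 - 3 = 7, d_3 = (159 - 7^2)/10 = 110/10 = 11, a_3 = floor((12 + 7)/11) = 1.
  m_4 = 11*1 - 7 = 4, d_4 = (159 - 4^2)/11 = 143/11 = 13, a_4 = floor((12 + 4)/13) = 1.
  m_5 = 13*1 - 4 = 9, d_5 = (159 - 9^2)/13 = 78/13 = 6, a_5 = floor((12 + 9)/6) = 3.
  m_6 = 6*3 - 9 = 9, d_6 = (159 - 9^2)/6 = 78/6 = 13, a_6 = floor((12 + 9)/13) = 1.
  m_7 = 13*1 - 9 = 4, d_7 = (159 - 4^2)/13 = 143/13 = 11, a_7 = floor((12 + 4)/11) = 1.
  m_8 = 11*1 - 4 = 7, d_8 = (159 - 7^2)/11 = 110/11 = 10, a_8 = floor((12 + 7)/10) = 1.
  m_9 = 10*1 - 7 = 3, d_9 = (159 - 3^2)/10 = 150/10 = 15, a_9 = floor((12 + 3)/15) = 1.
  m_10 = 15*1 - 3 = 12, d_10 = (159 - 12^2)/15 = 15/15 = 1, a_10 = floor((12 + 12)/1) = 24.
  m_11 = 1*24 - 12 = 12, d_11 = (159 - 12^2)/1 = 15/1 = 15: (m_11, d_11) = (m_1, d_1) = (12, 15), so from here the quotients repeat a_1, ..., a_10; the period length is 10.
So sqrt(159) = [12; (1, 1, 1, 1, 3, 1, 1, 1, 1, 24)] with period length k = 10.
k is even, so the fundamental solution of x^2 - 159y^2 = 1 is (p_{k-1}, q_{k-1}) = (p_9, q_9); compute convergents through index 9.
Convergents (p_i = a_i*p_{i-1} + p_{i-2}, q_i = a_i*q_{i-1} + q_{i-2} with p_{-2}=0, p_{-1}=1, q_{-2}=1, q_{-1}=0):
  i=0: a_0=12, p_0 = 12*1 + 0 = 12, q_0 = 12*0 + 1 = 1.
  i=1: a_1=1, p_1 = 1*12 + 1 = 13, q_1 = 1*1 + 0 = 1.
  i=2: a_2=1, p_2 = 1*13 + 12 = 25, q_2 = 1*1 + 1 = 2.
  i=3: a_3=1, p_3 = 1*25 + 13 = 38, q_3 = 1*2 + 1 = 3.
  i=4: a_4=1, p_4 = 1*38 + 25 = 63, q_4 = 1*3 + 2 = 5.
  i=5: a_5=3, p_5 = 3*63 + 38 = 227, q_5 = 3*5 + 3 = 18.
  i=6: a_6=1, p_6 = 1*227 + 63 = 290, q_6 = 1*18 + 5 = 23.
  i=7: a_7=1, p_7 = 1*290 + 227 = 517, q_7 = 1*23 + 18 = 41.
  i=8: a_8=1, p_8 = 1*517 + 290 = 807, q_8 = 1*41 + 23 = 64.
  i=9: a_9=1, p_9 = 1*807 + 517 = 1324, q_9 = 1*64 + 41 = 105.
Check: 1324^2 - 159*105^2 = 1752976 - 1752975 = 1, so (x, y) = (1324, 105) solves the equation, and by the theorem it is the least positive solution.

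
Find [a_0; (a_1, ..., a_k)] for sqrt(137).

[11; (1, 2, 2, 1, 1, 2, 2, 1, 22)]

Write x_i = (sqrt(137) + m_i)/d_i with (m_0, d_0) = (0, 1). a_0 = floor(sqrt(137)) = 11, since 11^2 = 121 <= 137 < 144 = 12^2.
Iterate m_{i+1} = d_i*a_i - m_i, d_{i+1} = (137 - m_{i+1}^2)/d_i, a_{i+1} = floor((a_0 + m_{i+1})/d_{i+1}):
  m_1 = 1*11 - 0 = 11, d_1 = (137 - 11^2)/1 = 16/1 = 16, a_1 = floor((11 + 11)/16) = 1.
  m_2 = 16*1 - 11 = 5, d_2 = (137 - 5^2)/16 = 112/16 = 7, a_2 = floor((11 + 5)/7) = 2.
  m_3 = 7*2 - 5 = 9, d_3 = (137 - 9^2)/7 = 56/7 = 8, a_3 = floor((11 + 9)/8) = 2.
  m_4 = 8*2 - 9 = 7, d_4 = (137 - 7^2)/8 = 88/8 = 11, a_4 = floor((11 + 7)/11) = 1.
  m_5 = 11*1 - 7 = 4, d_5 = (137 - 4^2)/11 = 121/11 = 11, a_5 = floor((11 + 4)/11) = 1.
  m_6 = 11*1 - 4 = 7, d_6 = (137 - 7^2)/11 = 88/11 = 8, a_6 = floor((11 + 7)/8) = 2.
  m_7 = 8*2 - 7 = 9, d_7 = (137 - 9^2)/8 = 56/8 = 7, a_7 = floor((11 + 9)/7) = 2.
  m_8 = 7*2 - 9 = 5, d_8 = (137 - 5^2)/7 = 112/7 = 16, a_8 = floor((11 + 5)/16) = 1.
  m_9 = 16*1 - 5 = 11, d_9 = (137 - 11^2)/16 = 16/16 = 1, a_9 = floor((11 + 11)/1) = 22.
  m_10 = 1*22 - 11 = 11, d_10 = (137 - 11^2)/1 = 16/1 = 16: (m_10, d_10) = (m_1, d_1) = (11, 16), so from here the quotients repeat a_1, ..., a_9; the period length is 9.
Hence the expansion of sqrt(137) is a_0 = 11 followed by the repeating block 1, 2, 2, 1, 1, 2, 2, 1, 22 (period 9).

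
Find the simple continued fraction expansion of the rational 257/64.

[4; 64]

Run the Euclidean algorithm on 257 and 64; the successive quotients are the partial quotients a_0, a_1, ... (each step inverts the fractional part left over by the previous one):
  257 = 4*64 + 1, so a_0 = 4.
  64 = 64*1 + 0, so a_1 = 64.
The remainder reaches 0 after 2 divisions, so the expansion has 2 partial quotients, read off in order.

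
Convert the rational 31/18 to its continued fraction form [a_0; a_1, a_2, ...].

[1; 1, 2, 1, 1, 2]

Run the Euclidean algorithm on 31 and 18; the successive quotients are the partial quotients a_0, a_1, ... (each step inverts the fractional part left over by the previous one):
  31 = 1*18 + 13, so a_0 = 1.
  18 = 1*13 + 5, so a_1 = 1.
  13 = 2*5 + 3, so a_2 = 2.
  5 = 1*3 + 2, so a_3 = 1.
  3 = 1*2 + 1, so a_4 = 1.
  2 = 2*1 + 0, so a_5 = 2.
The remainder reaches 0 after 6 divisions, so the expansion has 6 partial quotients, read off in order.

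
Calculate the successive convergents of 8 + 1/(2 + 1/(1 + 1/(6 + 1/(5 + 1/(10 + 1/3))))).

Using the convergent recurrence p_i = a_i*p_{i-1} + p_{i-2}, q_i = a_i*q_{i-1} + q_{i-2} with p_{-2}=0, p_{-1}=1, q_{-2}=1, q_{-1}=0:
  i=0: a_0=8, p_0 = 8*1 + 0 = 8, q_0 = 8*0 + 1 = 1.
  i=1: a_1=2, p_1 = 2*8 + 1 = 17, q_1 = 2*1 + 0 = 2.
  i=2: a_2=1, p_2 = 1*17 + 8 = 25, q_2 = 1*2 + 1 = 3.
  i=3: a_3=6, p_3 = 6*25 + 17 = 167, q_3 = 6*3 + 2 = 20.
  i=4: a_4=5, p_4 = 5*167 + 25 = 860, q_4 = 5*20 + 3 = 103.
  i=5: a_5=10, p_5 = 10*860 + 167 = 8767, q_5 = 10*103 + 20 = 1050.
  i=6: a_6=3, p_6 = 3*8767 + 860 = 27161, q_6 = 3*1050 + 103 = 3253.

8/1, 17/2, 25/3, 167/20, 860/103, 8767/1050, 27161/3253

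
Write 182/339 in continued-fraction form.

Run the Euclidean algorithm on 182 and 339; the successive quotients are the partial quotients a_0, a_1, ... (each step inverts the fractional part left over by the previous one):
  182 = 0*339 + 182, so a_0 = 0.
  339 = 1*182 + 157, so a_1 = 1.
  182 = 1*157 + 25, so a_2 = 1.
  157 = 6*25 + 7, so a_3 = 6.
  25 = 3*7 + 4, so a_4 = 3.
  7 = 1*4 + 3, so a_5 = 1.
  4 = 1*3 + 1, so a_6 = 1.
  3 = 3*1 + 0, so a_7 = 3.
The remainder reaches 0 after 8 divisions, so the expansion has 8 partial quotients, read off in order.

[0; 1, 1, 6, 3, 1, 1, 3]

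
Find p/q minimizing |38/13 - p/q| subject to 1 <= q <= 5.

Expand x = 38/13 as a continued fraction with the Euclidean algorithm:
  38 = 2*13 + 12, so a_0 = 2.
  13 = 1*12 + 1, so a_1 = 1.
  12 = 12*1 + 0, so a_2 = 12.
so x = [2; 1, 12].
Convergents (p_i = a_i*p_{i-1} + p_{i-2}, q_i = a_i*q_{i-1} + q_{i-2} with p_{-2}=0, p_{-1}=1, q_{-2}=1, q_{-1}=0), until the denominator exceeds 5:
  i=0: a_0=2, p_0 = 2*1 + 0 = 2, q_0 = 2*0 + 1 = 1.
  i=1: a_1=1, p_1 = 1*2 + 1 = 3, q_1 = 1*1 + 0 = 1.
  i=2: a_2=12, p_2 = 12*3 + 2 = 38, q_2 = 12*1 + 1 = 13.
q_2 = 13 > 5, so the last convergent with denominator <= 5 is p_1/q_1 = 3/1.
The closest fraction with denominator <= 5 is either p_1/q_1 or the intermediate fraction (k*p_1 + p_0)/(k*q_1 + q_0) with the largest k >= 1 whose denominator stays <= 5; these approach x as k grows, and every other convergent or intermediate fraction in range is farther away.
Largest k: floor((5 - q_0)/q_1) = floor((5 - 1)/1) = 4.
That gives (4*3 + 2)/(4*1 + 1) = 14/5.
Compare the errors: |x - 3/1| = |38*1 - 3*13|/(13*1) = 1/13, and |x - 14/5| = |38*5 - 14*13|/(13*5) = 8/65.
Cross-multiplying, 1*65 = 65 < 104 = 8*13, so 1/13 is smaller: the convergent 3/1 is closer to x than 14/5.

3/1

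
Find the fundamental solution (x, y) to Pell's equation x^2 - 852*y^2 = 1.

(x, y) = (194399, 6660)

First expand sqrt(852) as a continued fraction. With x_i = (sqrt(852) + m_i)/d_i and (m_0, d_0) = (0, 1): a_0 = floor(sqrt(852)) = 29, since 29^2 = 841 <= 852 < 900 = 30^2.
Iterate m_{i+1} = d_i*a_i - m_i, d_{i+1} = (852 - m_{i+1}^2)/d_i, a_{i+1} = floor((a_0 + m_{i+1})/d_{i+1}):
  m_1 = 1*29 - 0 = 29, d_1 = (852 - 29^2)/1 = 11/1 = 11, a_1 = floor((29 + 29)/11) = 5.
  m_2 = 11*5 - 29 = 26, d_2 = (852 - 26^2)/11 = 176/11 = 16, a_2 = floor((29 + 26)/16) = 3.
  m_3 = 16*3 - 26 = 22, d_3 = (852 - 22^2)/16 = 368/16 = 23, a_3 = floor((29 + 22)/23) = 2.
  m_4 = 23*2 - 22 = 24, d_4 = (852 - 24^2)/23 = 276/23 = 12, a_4 = floor((29 + 24)/12) = 4.
  m_5 = 12*4 - 24 = 24, d_5 = (852 - 24^2)/12 = 276/12 = 23, a_5 = floor((29 + 24)/23) = 2.
  m_6 = 23*2 - 24 = 22, d_6 = (852 - 22^2)/23 = 368/23 = 16, a_6 = floor((29 + 22)/16) = 3.
  m_7 = 16*3 - 22 = 26, d_7 = (852 - 26^2)/16 = 176/16 = 11, a_7 = floor((29 + 26)/11) = 5.
  m_8 = 11*5 - 26 = 29, d_8 = (852 - 29^2)/11 = 11/11 = 1, a_8 = floor((29 + 29)/1) = 58.
  m_9 = 1*58 - 29 = 29, d_9 = (852 - 29^2)/1 = 11/1 = 11: (m_9, d_9) = (m_1, d_1) = (29, 11), so from here the quotients repeat a_1, ..., a_8; the period length is 8.
So sqrt(852) = [29; (5, 3, 2, 4, 2, 3, 5, 58)] with period length k = 8.
k is even, so the fundamental solution of x^2 - 852y^2 = 1 is (p_{k-1}, q_{k-1}) = (p_7, q_7); compute convergents through index 7.
Convergents (p_i = a_i*p_{i-1} + p_{i-2}, q_i = a_i*q_{i-1} + q_{i-2} with p_{-2}=0, p_{-1}=1, q_{-2}=1, q_{-1}=0):
  i=0: a_0=29, p_0 = 29*1 + 0 = 29, q_0 = 29*0 + 1 = 1.
  i=1: a_1=5, p_1 = 5*29 + 1 = 146, q_1 = 5*1 + 0 = 5.
  i=2: a_2=3, p_2 = 3*146 + 29 = 467, q_2 = 3*5 + 1 = 16.
  i=3: a_3=2, p_3 = 2*467 + 146 = 1080, q_3 = 2*16 + 5 = 37.
  i=4: a_4=4, p_4 = 4*1080 + 467 = 4787, q_4 = 4*37 + 16 = 164.
  i=5: a_5=2, p_5 = 2*4787 + 1080 = 10654, q_5 = 2*164 + 37 = 365.
  i=6: a_6=3, p_6 = 3*10654 + 4787 = 36749, q_6 = 3*365 + 164 = 1259.
  i=7: a_7=5, p_7 = 5*36749 + 10654 = 194399, q_7 = 5*1259 + 365 = 6660.
Check: 194399^2 - 852*6660^2 = 37790971201 - 37790971200 = 1, so (x, y) = (194399, 6660) solves the equation, and by the theorem it is the least positive solution.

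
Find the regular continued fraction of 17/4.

[4; 4]

Run the Euclidean algorithm on 17 and 4; the successive quotients are the partial quotients a_0, a_1, ... (each step inverts the fractional part left over by the previous one):
  17 = 4*4 + 1, so a_0 = 4.
  4 = 4*1 + 0, so a_1 = 4.
The remainder reaches 0 after 2 divisions, so the expansion has 2 partial quotients, read off in order.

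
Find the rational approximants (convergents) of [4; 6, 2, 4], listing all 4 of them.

Using the convergent recurrence p_i = a_i*p_{i-1} + p_{i-2}, q_i = a_i*q_{i-1} + q_{i-2} with p_{-2}=0, p_{-1}=1, q_{-2}=1, q_{-1}=0:
  i=0: a_0=4, p_0 = 4*1 + 0 = 4, q_0 = 4*0 + 1 = 1.
  i=1: a_1=6, p_1 = 6*4 + 1 = 25, q_1 = 6*1 + 0 = 6.
  i=2: a_2=2, p_2 = 2*25 + 4 = 54, q_2 = 2*6 + 1 = 13.
  i=3: a_3=4, p_3 = 4*54 + 25 = 241, q_3 = 4*13 + 6 = 58.

4/1, 25/6, 54/13, 241/58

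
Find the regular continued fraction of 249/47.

Run the Euclidean algorithm on 249 and 47; the successive quotients are the partial quotients a_0, a_1, ... (each step inverts the fractional part left over by the previous one):
  249 = 5*47 + 14, so a_0 = 5.
  47 = 3*14 + 5, so a_1 = 3.
  14 = 2*5 + 4, so a_2 = 2.
  5 = 1*4 + 1, so a_3 = 1.
  4 = 4*1 + 0, so a_4 = 4.
The remainder reaches 0 after 5 divisions, so the expansion has 5 partial quotients, read off in order.

[5; 3, 2, 1, 4]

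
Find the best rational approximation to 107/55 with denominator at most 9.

2/1

Expand x = 107/55 as a continued fraction with the Euclidean algorithm:
  107 = 1*55 + 52, so a_0 = 1.
  55 = 1*52 + 3, so a_1 = 1.
  52 = 17*3 + 1, so a_2 = 17.
  3 = 3*1 + 0, so a_3 = 3.
so x = [1; 1, 17, 3].
Convergents (p_i = a_i*p_{i-1} + p_{i-2}, q_i = a_i*q_{i-1} + q_{i-2} with p_{-2}=0, p_{-1}=1, q_{-2}=1, q_{-1}=0), until the denominator exceeds 9:
  i=0: a_0=1, p_0 = 1*1 + 0 = 1, q_0 = 1*0 + 1 = 1.
  i=1: a_1=1, p_1 = 1*1 + 1 = 2, q_1 = 1*1 + 0 = 1.
  i=2: a_2=17, p_2 = 17*2 + 1 = 35, q_2 = 17*1 + 1 = 18.
q_2 = 18 > 9, so the last convergent with denominator <= 9 is p_1/q_1 = 2/1.
The closest fraction with denominator <= 9 is either p_1/q_1 or the intermediate fraction (k*p_1 + p_0)/(k*q_1 + q_0) with the largest k >= 1 whose denominator stays <= 9; these approach x as k grows, and every other convergent or intermediate fraction in range is farther away.
Largest k: floor((9 - q_0)/q_1) = floor((9 - 1)/1) = 8.
That gives (8*2 + 1)/(8*1 + 1) = 17/9.
Compare the errors: |x - 2/1| = |107*1 - 2*55|/(55*1) = 3/55, and |x - 17/9| = |107*9 - 17*55|/(55*9) = 28/495.
Cross-multiplying, 3*495 = 1485 < 1540 = 28*55, so 3/55 is smaller: the convergent 2/1 is closer to x than 17/9.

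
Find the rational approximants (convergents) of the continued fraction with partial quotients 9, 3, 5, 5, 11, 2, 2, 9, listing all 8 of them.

Using the convergent recurrence p_i = a_i*p_{i-1} + p_{i-2}, q_i = a_i*q_{i-1} + q_{i-2} with p_{-2}=0, p_{-1}=1, q_{-2}=1, q_{-1}=0:
  i=0: a_0=9, p_0 = 9*1 + 0 = 9, q_0 = 9*0 + 1 = 1.
  i=1: a_1=3, p_1 = 3*9 + 1 = 28, q_1 = 3*1 + 0 = 3.
  i=2: a_2=5, p_2 = 5*28 + 9 = 149, q_2 = 5*3 + 1 = 16.
  i=3: a_3=5, p_3 = 5*149 + 28 = 773, q_3 = 5*16 + 3 = 83.
  i=4: a_4=11, p_4 = 11*773 + 149 = 8652, q_4 = 11*83 + 16 = 929.
  i=5: a_5=2, p_5 = 2*8652 + 773 = 18077, q_5 = 2*929 + 83 = 1941.
  i=6: a_6=2, p_6 = 2*18077 + 8652 = 44806, q_6 = 2*1941 + 929 = 4811.
  i=7: a_7=9, p_7 = 9*44806 + 18077 = 421331, q_7 = 9*4811 + 1941 = 45240.

9/1, 28/3, 149/16, 773/83, 8652/929, 18077/1941, 44806/4811, 421331/45240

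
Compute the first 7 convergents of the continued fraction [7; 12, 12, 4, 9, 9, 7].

7/1, 85/12, 1027/145, 4193/592, 38764/5473, 353069/49849, 2510247/354416

Using the convergent recurrence p_i = a_i*p_{i-1} + p_{i-2}, q_i = a_i*q_{i-1} + q_{i-2} with p_{-2}=0, p_{-1}=1, q_{-2}=1, q_{-1}=0:
  i=0: a_0=7, p_0 = 7*1 + 0 = 7, q_0 = 7*0 + 1 = 1.
  i=1: a_1=12, p_1 = 12*7 + 1 = 85, q_1 = 12*1 + 0 = 12.
  i=2: a_2=12, p_2 = 12*85 + 7 = 1027, q_2 = 12*12 + 1 = 145.
  i=3: a_3=4, p_3 = 4*1027 + 85 = 4193, q_3 = 4*145 + 12 = 592.
  i=4: a_4=9, p_4 = 9*4193 + 1027 = 38764, q_4 = 9*592 + 145 = 5473.
  i=5: a_5=9, p_5 = 9*38764 + 4193 = 353069, q_5 = 9*5473 + 592 = 49849.
  i=6: a_6=7, p_6 = 7*353069 + 38764 = 2510247, q_6 = 7*49849 + 5473 = 354416.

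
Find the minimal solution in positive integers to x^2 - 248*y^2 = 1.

(x, y) = (63, 4)

First expand sqrt(248) as a continued fraction. With x_i = (sqrt(248) + m_i)/d_i and (m_0, d_0) = (0, 1): a_0 = floor(sqrt(248)) = 15, since 15^2 = 225 <= 248 < 256 = 16^2.
Iterate m_{i+1} = d_i*a_i - m_i, d_{i+1} = (248 - m_{i+1}^2)/d_i, a_{i+1} = floor((a_0 + m_{i+1})/d_{i+1}):
  m_1 = 1*15 - 0 = 15, d_1 = (248 - 15^2)/1 = 23/1 = 23, a_1 = floor((15 + 15)/23) = 1.
  m_2 = 23*1 - 15 = 8, d_2 = (248 - 8^2)/23 = 184/23 = 8, a_2 = floor((15 + 8)/8) = 2.
  m_3 = 8*2 - 8 = 8, d_3 = (248 - 8^2)/8 = 184/8 = 23, a_3 = floor((15 + 8)/23) = 1.
  m_4 = 23*1 - 8 = 15, d_4 = (248 - 15^2)/23 = 23/23 = 1, a_4 = floor((15 + 15)/1) = 30.
  m_5 = 1*30 - 15 = 15, d_5 = (248 - 15^2)/1 = 23/1 = 23: (m_5, d_5) = (m_1, d_1) = (15, 23), so from here the quotients repeat a_1, ..., a_4; the period length is 4.
So sqrt(248) = [15; (1, 2, 1, 30)] with period length k = 4.
k is even, so the fundamental solution of x^2 - 248y^2 = 1 is (p_{k-1}, q_{k-1}) = (p_3, q_3); compute convergents through index 3.
Convergents (p_i = a_i*p_{i-1} + p_{i-2}, q_i = a_i*q_{i-1} + q_{i-2} with p_{-2}=0, p_{-1}=1, q_{-2}=1, q_{-1}=0):
  i=0: a_0=15, p_0 = 15*1 + 0 = 15, q_0 = 15*0 + 1 = 1.
  i=1: a_1=1, p_1 = 1*15 + 1 = 16, q_1 = 1*1 + 0 = 1.
  i=2: a_2=2, p_2 = 2*16 + 15 = 47, q_2 = 2*1 + 1 = 3.
  i=3: a_3=1, p_3 = 1*47 + 16 = 63, q_3 = 1*3 + 1 = 4.
Check: 63^2 - 248*4^2 = 3969 - 3968 = 1, so (x, y) = (63, 4) solves the equation, and by the theorem it is the least positive solution.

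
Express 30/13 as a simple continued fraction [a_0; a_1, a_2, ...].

Run the Euclidean algorithm on 30 and 13; the successive quotients are the partial quotients a_0, a_1, ... (each step inverts the fractional part left over by the previous one):
  30 = 2*13 + 4, so a_0 = 2.
  13 = 3*4 + 1, so a_1 = 3.
  4 = 4*1 + 0, so a_2 = 4.
The remainder reaches 0 after 3 divisions, so the expansion has 3 partial quotients, read off in order.

[2; 3, 4]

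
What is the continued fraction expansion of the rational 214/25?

[8; 1, 1, 3, 1, 2]

Run the Euclidean algorithm on 214 and 25; the successive quotients are the partial quotients a_0, a_1, ... (each step inverts the fractional part left over by the previous one):
  214 = 8*25 + 14, so a_0 = 8.
  25 = 1*14 + 11, so a_1 = 1.
  14 = 1*11 + 3, so a_2 = 1.
  11 = 3*3 + 2, so a_3 = 3.
  3 = 1*2 + 1, so a_4 = 1.
  2 = 2*1 + 0, so a_5 = 2.
The remainder reaches 0 after 6 divisions, so the expansion has 6 partial quotients, read off in order.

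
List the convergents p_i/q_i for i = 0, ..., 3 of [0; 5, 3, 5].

Using the convergent recurrence p_i = a_i*p_{i-1} + p_{i-2}, q_i = a_i*q_{i-1} + q_{i-2} with p_{-2}=0, p_{-1}=1, q_{-2}=1, q_{-1}=0:
  i=0: a_0=0, p_0 = 0*1 + 0 = 0, q_0 = 0*0 + 1 = 1.
  i=1: a_1=5, p_1 = 5*0 + 1 = 1, q_1 = 5*1 + 0 = 5.
  i=2: a_2=3, p_2 = 3*1 + 0 = 3, q_2 = 3*5 + 1 = 16.
  i=3: a_3=5, p_3 = 5*3 + 1 = 16, q_3 = 5*16 + 5 = 85.

0/1, 1/5, 3/16, 16/85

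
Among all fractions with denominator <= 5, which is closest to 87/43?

2/1

Expand x = 87/43 as a continued fraction with the Euclidean algorithm:
  87 = 2*43 + 1, so a_0 = 2.
  43 = 43*1 + 0, so a_1 = 43.
so x = [2; 43].
Convergents (p_i = a_i*p_{i-1} + p_{i-2}, q_i = a_i*q_{i-1} + q_{i-2} with p_{-2}=0, p_{-1}=1, q_{-2}=1, q_{-1}=0), until the denominator exceeds 5:
  i=0: a_0=2, p_0 = 2*1 + 0 = 2, q_0 = 2*0 + 1 = 1.
  i=1: a_1=43, p_1 = 43*2 + 1 = 87, q_1 = 43*1 + 0 = 43.
q_1 = 43 > 5, so the last convergent with denominator <= 5 is p_0/q_0 = 2/1.
The closest fraction with denominator <= 5 is either p_0/q_0 or the intermediate fraction (k*p_0 + p_{-1})/(k*q_0 + q_{-1}) with the largest k >= 1 whose denominator stays <= 5; these approach x as k grows, and every other convergent or intermediate fraction in range is farther away.
Largest k: floor((5 - q_{-1})/q_0) = floor((5 - 0)/1) = 5 (using the seeds p_{-1} = 1, q_{-1} = 0).
That gives (5*2 + 1)/(5*1 + 0) = 11/5.
Compare the errors: |x - 2/1| = |87*1 - 2*43|/(43*1) = 1/43, and |x - 11/5| = |87*5 - 11*43|/(43*5) = 38/215.
Cross-multiplying, 1*215 = 215 < 1634 = 38*43, so 1/43 is smaller: the convergent 2/1 is closer to x than 11/5.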